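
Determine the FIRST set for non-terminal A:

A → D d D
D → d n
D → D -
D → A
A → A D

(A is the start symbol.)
To compute FIRST(A), examine every production with A on the left-hand side, reading each right-hand side left to right until a non-nullable symbol is reached.

FIRST sets of the other non-terminals involved (by the same procedure, iterated to a fixed point):
  FIRST(D) = { 'd' }

From A → D d D:
  - D is a non-terminal: add FIRST(D) \ {ε} = { 'd' }
    D is not nullable, so stop
From A → A D:
  - A is the symbol being defined: contributes nothing new
    A is not nullable, so stop

Collecting: FIRST(A) = { 'd' }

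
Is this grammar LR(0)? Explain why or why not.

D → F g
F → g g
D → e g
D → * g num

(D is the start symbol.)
A grammar is LR(0) if no state in the canonical LR(0) collection has:
  - both a shift item (dot before a terminal) and a complete item (shift-reduce conflict), or
  - two or more complete items (reduce-reduce conflict; the accept item [D' → D .] counts as a complete item here).

Augment with D' → D and build the canonical LR(0) collection (I0 = CLOSURE({[D' → . D]}), then GOTO on every symbol after a dot until no new states appear). It has 11 states:
  I0: { [D → . * g num], [D → . F g], [D → . e g], [D' → . D], [F → . g g] }  — shift
  I1: { [D → * . g num] }  — shift
  I2: { [D' → D .] }  — accept
  I3: { [D → F . g] }  — shift
  I4: { [D → e . g] }  — shift
  I5: { [F → g . g] }  — shift
  I6: { [F → g g .] }  — reduce
  I7: { [D → e g .] }  — reduce
  I8: { [D → F g .] }  — reduce
  I9: { [D → * g . num] }  — shift
  I10: { [D → * g num .] }  — reduce

Every state is either a pure shift/goto state or contains exactly one complete item and nothing to shift — no conflicts. The grammar is LR(0).

Answer: Yes, the grammar is LR(0)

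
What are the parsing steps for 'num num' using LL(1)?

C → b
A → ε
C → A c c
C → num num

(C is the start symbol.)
LL(1) parsing maintains a stack (initially the start symbol over $) and the input. At each step: if the stack top is a terminal, match it against the current input token; if it is a non-terminal N, replace it with the RHS of M[N, lookahead] (the unique production whose predict set contains the lookahead).

Stack is shown with the top on the left.

Stack      Input      Action
----------------------------
C $        num num $  output C → num num
num num $  num num $  match 'num'
num $      num $      match 'num'
$          $          accept

The string is accepted.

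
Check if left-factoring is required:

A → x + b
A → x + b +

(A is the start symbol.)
Yes, A has productions with common prefix 'x + b'

Left-factoring is needed when two productions for the same non-terminal
share a common prefix on the right-hand side.

Productions for A:
  A → x + b
  A → x + b +

Found common prefix 'x + b' in productions for A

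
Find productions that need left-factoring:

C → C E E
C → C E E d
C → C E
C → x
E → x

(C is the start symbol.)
Yes, C has productions with common prefix 'C E'

Left-factoring is needed when two productions for the same non-terminal
share a common prefix on the right-hand side.

Productions for C:
  C → C E E
  C → C E E d
  C → C E
  C → x

Found common prefix 'C E' in productions for C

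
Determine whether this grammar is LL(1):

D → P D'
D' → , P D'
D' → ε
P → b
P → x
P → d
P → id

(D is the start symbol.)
A grammar is LL(1) if for each non-terminal N with multiple productions, the predict sets of those productions are pairwise disjoint, where PREDICT(N → α) = (FIRST(α) \ {ε}) ∪ (FOLLOW(N) if α ⇒* ε).

Relevant sets:
  FOLLOW(D') = { $ }

For D':
  PREDICT(D' → ',' P D') = { ',' }
  PREDICT(D' → ε) = { $ }
For P:
  PREDICT(P → b) = { 'b' }
  PREDICT(P → x) = { 'x' }
  PREDICT(P → d) = { 'd' }
  PREDICT(P → id) = { 'id' }
D has a single production, so nothing to check there.

All predict sets are disjoint. The grammar IS LL(1).

Answer: Yes, the grammar is LL(1).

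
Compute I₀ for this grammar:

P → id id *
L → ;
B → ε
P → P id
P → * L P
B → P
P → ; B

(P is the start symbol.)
First, augment the grammar with P' → P
I₀ = CLOSURE({ [P' → . P] }):
  [P' → . P] has the dot before P: add [P → . id id *], [P → . P id], [P → . * L P], [P → . ; B]
No further items can be added.

I₀ = { [P → . * L P], [P → . ; B], [P → . P id], [P → . id id *], [P' → . P] }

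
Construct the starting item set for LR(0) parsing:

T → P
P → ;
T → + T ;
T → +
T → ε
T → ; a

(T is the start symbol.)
{ [P → . ;], [T → . + T ;], [T → . +], [T → . ; a], [T → . P], [T → .], [T' → . T] }

First, augment the grammar with T' → T
I₀ = CLOSURE({ [T' → . T] }):
  [T' → . T] has the dot before T: add [T → . P], [T → . + T ;], [T → . +], [T → .], [T → . ; a]
  [T → . P] has the dot before P: add [P → . ;]
No further items can be added.

I₀ = { [P → . ;], [T → . + T ;], [T → . +], [T → . ; a], [T → . P], [T → .], [T' → . T] }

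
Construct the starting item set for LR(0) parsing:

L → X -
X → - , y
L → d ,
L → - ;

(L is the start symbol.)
{ [L → . - ;], [L → . X -], [L → . d ,], [L' → . L], [X → . - , y] }

First, augment the grammar with L' → L
I₀ = CLOSURE({ [L' → . L] }):
  [L' → . L] has the dot before L: add [L → . X -], [L → . d ,], [L → . - ;]
  [L → . X -] has the dot before X: add [X → . - , y]
No further items can be added.

I₀ = { [L → . - ;], [L → . X -], [L → . d ,], [L' → . L], [X → . - , y] }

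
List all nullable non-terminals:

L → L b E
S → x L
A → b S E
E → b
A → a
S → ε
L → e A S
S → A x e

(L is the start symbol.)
{ 'S' }

ε-productions: S → ε
So S is immediately nullable.
No further non-terminal can be added: every production for the remaining non-terminals contains a terminal or a non-nullable non-terminal.
Nullable = { 'S' }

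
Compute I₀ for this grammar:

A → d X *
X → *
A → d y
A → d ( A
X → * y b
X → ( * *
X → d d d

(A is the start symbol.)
{ [A → . d ( A], [A → . d X *], [A → . d y], [A' → . A] }

First, augment the grammar with A' → A
I₀ = CLOSURE({ [A' → . A] }):
  [A' → . A] has the dot before A: add [A → . d X *], [A → . d y], [A → . d ( A]
No further items can be added.

I₀ = { [A → . d ( A], [A → . d X *], [A → . d y], [A' → . A] }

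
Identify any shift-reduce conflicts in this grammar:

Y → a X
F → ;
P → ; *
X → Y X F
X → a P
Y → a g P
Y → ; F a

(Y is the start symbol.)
A shift-reduce conflict occurs when an LR(0) state has both:
  - a complete (reduce) item [A → α .] (dot at the end), and
  - a shift item [B → β . c γ] (dot before a terminal).

Augment with Y' → Y and build the canonical LR(0) collection (I0 = CLOSURE({[Y' → . Y]}), then GOTO on every symbol after a dot until no new states appear). It has 18 states:
  I0: { [Y → . ; F a], [Y → . a X], [Y → . a g P], [Y' → . Y] }  — shift
  I1: { [F → . ;], [Y → ; . F a] }  — shift
  I2: { [Y' → Y .] }  — accept
  I3: { [X → . Y X F], [X → . a P], [Y → . ; F a], [Y → . a X], [Y → . a g P], [Y → a . X], [Y → a . g P] }  — shift
  I4: { [Y → a X .] }  — reduce
  I5: { [X → . Y X F], [X → . a P], [X → Y . X F], [Y → . ; F a], [Y → . a X], [Y → . a g P] }  — shift
  I6: { [P → . ; *], [X → . Y X F], [X → . a P], [X → a . P], [Y → . ; F a], [Y → . a X], [Y → . a g P], [Y → a . X], [Y → a . g P] }  — shift
  I7: { [P → . ; *], [Y → a g . P] }  — shift
  I8: { [P → ; . *] }  — shift
  I9: { [Y → a g P .] }  — reduce
  I10: { [P → ; * .] }  — reduce
  I11: { [F → . ;], [P → ; . *], [Y → ; . F a] }  — shift
  I12: { [X → a P .] }  — reduce
  I13: { [F → ; .] }  — reduce
  I14: { [Y → ; F . a] }  — shift
  I15: { [Y → ; F a .] }  — reduce
  I16: { [F → . ;], [X → Y X . F] }  — shift
  I17: { [X → Y X F .] }  — reduce

No state contains both a complete item and a shift item.

Answer: No shift-reduce conflicts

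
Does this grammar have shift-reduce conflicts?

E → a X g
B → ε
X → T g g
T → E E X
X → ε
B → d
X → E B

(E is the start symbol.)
A shift-reduce conflict occurs when an LR(0) state has both:
  - a complete (reduce) item [A → α .] (dot at the end), and
  - a shift item [B → β . c γ] (dot before a terminal).

Augment with E' → E and build the canonical LR(0) collection (I0 = CLOSURE({[E' → . E]}), then GOTO on every symbol after a dot until no new states appear). It has 13 states:
  I0: { [E → . a X g], [E' → . E] }  — shift
  I1: { [E' → E .] }  — accept
  I2: { [E → . a X g], [E → a . X g], [T → . E E X], [X → . E B], [X → . T g g], [X → .] }  — shift, reduce
  I3: { [B → . d], [B → .], [E → . a X g], [T → E . E X], [X → E . B] }  — shift, reduce
  I4: { [X → T . g g] }  — shift
  I5: { [E → a X . g] }  — shift
  I6: { [E → a X g .] }  — reduce
  I7: { [X → T g . g] }  — shift
  I8: { [X → T g g .] }  — reduce
  I9: { [X → E B .] }  — reduce
  I10: { [E → . a X g], [T → . E E X], [T → E E . X], [X → . E B], [X → . T g g], [X → .] }  — shift, reduce
  I11: { [B → d .] }  — reduce
  I12: { [T → E E X .] }  — reduce

I2 contains reduce item [X → .] and shift item [E → . a X g] — shift-reduce conflict.
I3 contains reduce item [B → .] and shift items [B → . d], [E → . a X g] — shift-reduce conflict.
I10 contains reduce item [X → .] and shift item [E → . a X g] — shift-reduce conflict.

Answer: Yes — I2: [X → .] vs [E → . a X g]; I3: [B → .] vs [B → . d]; I10: [X → .] vs [E → . a X g]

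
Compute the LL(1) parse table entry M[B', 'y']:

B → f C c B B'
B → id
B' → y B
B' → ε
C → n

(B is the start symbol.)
B' → y B, B' → ε

To find M[B', 'y'], we find productions for B' where 'y' is in the predict set (PREDICT(N → α) = (FIRST(α) \ {ε}) ∪ (FOLLOW(N) if α ⇒* ε)).

Relevant sets:
  FOLLOW(B') = { $, 'y' }

B' → y B: PREDICT = { 'y' }
  'y' is in predict set, so this production goes in M[B', 'y']
B' → ε: PREDICT = { $, 'y' }
  'y' is in predict set, so this production goes in M[B', 'y']

M[B', 'y'] = B' → y B, B' → ε  (a multiply-defined cell — the grammar is not LL(1))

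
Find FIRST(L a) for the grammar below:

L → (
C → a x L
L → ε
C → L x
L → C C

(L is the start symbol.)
FIRST sets of the non-terminals involved (from the grammar, by fixed-point iteration):
  FIRST(L) = { '(', 'a', 'x', ε }

To compute FIRST(L a), process the symbols left to right:
Symbol L is a non-terminal. Add FIRST(L) \ {ε} = { '(', 'a', 'x' }
L is nullable (ε ∈ FIRST(L)), continue to the next symbol.
Symbol a is a terminal. Add 'a' and stop.
FIRST(L a) = { '(', 'a', 'x' }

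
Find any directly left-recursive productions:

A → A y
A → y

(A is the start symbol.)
Direct left recursion occurs when N → N α for some non-terminal N (the right-hand side begins with the left-hand side itself).

A → A y: LEFT RECURSIVE (starts with A)
A → y: starts with y

The grammar has direct left recursion on: A.

Answer: Yes, A is left-recursive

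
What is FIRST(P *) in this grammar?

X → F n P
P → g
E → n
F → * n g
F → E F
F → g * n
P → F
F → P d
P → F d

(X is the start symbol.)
{ '*', 'g', 'n' }

FIRST sets of the non-terminals involved (from the grammar, by fixed-point iteration):
  FIRST(P) = { '*', 'g', 'n' }

To compute FIRST(P *), process the symbols left to right:
Symbol P is a non-terminal. Add FIRST(P) \ {ε} = { '*', 'g', 'n' }
P is not nullable (ε ∉ FIRST(P)), so stop here.
FIRST(P *) = { '*', 'g', 'n' }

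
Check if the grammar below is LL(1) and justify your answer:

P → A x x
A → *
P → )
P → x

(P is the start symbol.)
A grammar is LL(1) if for each non-terminal N with multiple productions, the predict sets of those productions are pairwise disjoint, where PREDICT(N → α) = (FIRST(α) \ {ε}) ∪ (FOLLOW(N) if α ⇒* ε).

Relevant sets:
  FIRST(A) = { '*' }

For P:
  PREDICT(P → A x x) = { '*' }
  PREDICT(P → ')') = { ')' }
  PREDICT(P → x) = { 'x' }
A has a single production, so nothing to check there.

All predict sets are disjoint. The grammar IS LL(1).

Answer: Yes, the grammar is LL(1).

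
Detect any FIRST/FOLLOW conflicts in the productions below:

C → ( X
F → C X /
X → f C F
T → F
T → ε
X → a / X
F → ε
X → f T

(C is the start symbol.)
Yes. F → C X '/' with FOLLOW(F) on { '(' }; T → F with FOLLOW(T) on { '(' }

A FIRST/FOLLOW conflict occurs when a non-terminal N has a nullable alternative N → β (β ⇒* ε) and another alternative N → α with FIRST(α) ∩ FOLLOW(N) ≠ ∅: on such a lookahead the parser cannot decide between expanding α and letting N vanish via β.

Nullable non-terminals: F, T.
FIRST sets used below: FIRST(C) = { '(' }, FIRST(F) = { '(', ε }

F: nullable alternative(s) F → ε; FOLLOW(F) = { $, '(', '/', 'a', 'f' }
  F → C X /: FIRST \ {ε} = { '(' } — overlaps FOLLOW(F) on { '(' }: CONFLICT
  F → ε: FIRST \ {ε} = { } — this is the only nullable alternative, skip

T: nullable alternative(s) T → F, T → ε; FOLLOW(T) = { $, '(', '/', 'a', 'f' }
  T → F: FIRST \ {ε} = { '(' } — overlaps FOLLOW(T) on { '(' }: CONFLICT
  T → ε: FIRST \ {ε} = { } — disjoint from FOLLOW(T)

C, X have no nullable alternative, so no FIRST/FOLLOW check is needed there.

So the grammar has 2 FIRST/FOLLOW conflicts (marked CONFLICT above).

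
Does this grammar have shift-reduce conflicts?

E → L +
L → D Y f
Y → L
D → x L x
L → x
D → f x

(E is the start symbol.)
Yes — I5: [L → x .] vs [D → . f x]

A shift-reduce conflict occurs when an LR(0) state has both:
  - a complete (reduce) item [A → α .] (dot at the end), and
  - a shift item [B → β . c γ] (dot before a terminal).

Augment with E' → E and build the canonical LR(0) collection (I0 = CLOSURE({[E' → . E]}), then GOTO on every symbol after a dot until no new states appear). It has 13 states:
  I0: { [D → . f x], [D → . x L x], [E → . L +], [E' → . E], [L → . D Y f], [L → . x] }  — shift
  I1: { [D → . f x], [D → . x L x], [L → . D Y f], [L → . x], [L → D . Y f], [Y → . L] }  — shift
  I2: { [E' → E .] }  — accept
  I3: { [E → L . +] }  — shift
  I4: { [D → f . x] }  — shift
  I5: { [D → . f x], [D → . x L x], [D → x . L x], [L → . D Y f], [L → . x], [L → x .] }  — shift, reduce
  I6: { [D → x L . x] }  — shift
  I7: { [D → x L x .] }  — reduce
  I8: { [D → f x .] }  — reduce
  I9: { [E → L + .] }  — reduce
  I10: { [Y → L .] }  — reduce
  I11: { [L → D Y . f] }  — shift
  I12: { [L → D Y f .] }  — reduce

I5 contains reduce item [L → x .] and shift items [D → . f x], [D → . x L x], [L → . x] — shift-reduce conflict.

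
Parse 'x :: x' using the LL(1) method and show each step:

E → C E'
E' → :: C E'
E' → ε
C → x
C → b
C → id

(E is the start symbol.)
Stack is shown with the top on the left.

Stack      Input     Action
---------------------------
E $        x :: x $  output E → C E'
C E' $     x :: x $  output C → x
x E' $     x :: x $  match 'x'
E' $       :: x $    output E' → :: C E'
:: C E' $  :: x $    match '::'
C E' $     x $       output C → x
x E' $     x $       match 'x'
E' $       $         output E' → ε
$          $         accept

The string is accepted.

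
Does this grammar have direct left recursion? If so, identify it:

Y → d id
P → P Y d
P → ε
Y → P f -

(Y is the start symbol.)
Y → d id: starts with d
P → P Y d: LEFT RECURSIVE (starts with P)
P → ε: starts with ε
Y → P f -: starts with P

The grammar has direct left recursion on: P.

Answer: Yes, P is left-recursive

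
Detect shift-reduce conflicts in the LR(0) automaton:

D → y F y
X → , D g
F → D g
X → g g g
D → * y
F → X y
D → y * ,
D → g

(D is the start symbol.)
A shift-reduce conflict occurs when an LR(0) state has both:
  - a complete (reduce) item [A → α .] (dot at the end), and
  - a shift item [B → β . c γ] (dot before a terminal).

Augment with D' → D and build the canonical LR(0) collection (I0 = CLOSURE({[D' → . D]}), then GOTO on every symbol after a dot until no new states appear). It has 20 states:
  I0: { [D → . * y], [D → . g], [D → . y * ,], [D → . y F y], [D' → . D] }  — shift
  I1: { [D → * . y] }  — shift
  I2: { [D' → D .] }  — accept
  I3: { [D → g .] }  — reduce
  I4: { [D → . * y], [D → . g], [D → . y * ,], [D → . y F y], [D → y . * ,], [D → y . F y], [F → . D g], [F → . X y], [X → . , D g], [X → . g g g] }  — shift
  I5: { [D → * . y], [D → y * . ,] }  — shift
  I6: { [D → . * y], [D → . g], [D → . y * ,], [D → . y F y], [X → , . D g] }  — shift
  I7: { [F → D . g] }  — shift
  I8: { [D → y F . y] }  — shift
  I9: { [F → X . y] }  — shift
  I10: { [D → g .], [X → g . g g] }  — shift, reduce
  I11: { [X → g g . g] }  — shift
  I12: { [X → g g g .] }  — reduce
  I13: { [F → X y .] }  — reduce
  I14: { [D → y F y .] }  — reduce
  I15: { [F → D g .] }  — reduce
  I16: { [X → , D . g] }  — shift
  I17: { [X → , D g .] }  — reduce
  I18: { [D → y * , .] }  — reduce
  I19: { [D → * y .] }  — reduce

I10 contains reduce item [D → g .] and shift item [X → g . g g] — shift-reduce conflict.

Answer: Yes — I10: [D → g .] vs [X → g . g g]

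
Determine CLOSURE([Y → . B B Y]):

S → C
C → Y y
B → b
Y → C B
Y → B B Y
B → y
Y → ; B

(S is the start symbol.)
{ [B → . b], [B → . y], [Y → . B B Y] }

To compute CLOSURE, for each item [A → α.Bβ] where B is a non-terminal, add [B → .γ] for all productions B → γ; repeat for the newly added items until nothing changes.

Start with: [Y → . B B Y]
  [Y → . B B Y] has the dot before B: add [B → . b], [B → . y]
No further items can be added.

CLOSURE = { [B → . b], [B → . y], [Y → . B B Y] }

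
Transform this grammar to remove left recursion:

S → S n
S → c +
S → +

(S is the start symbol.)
S is directly left-recursive. The standard transformation for
  A → A α₁ | ... | A α_m | β₁ | ... | β_n
is
  A  → β₁ A' | ... | β_n A'
  A' → α₁ A' | ... | α_m A' | ε

S → c + becomes S → c + S'
S → + becomes S → + S'
S → S n becomes S' → n S'
Add S' → ε

Resulting grammar:
S → c + S'
S → + S'
S' → n S'
S' → ε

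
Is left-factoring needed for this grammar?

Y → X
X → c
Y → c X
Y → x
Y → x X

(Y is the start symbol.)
Left-factoring is needed when two productions for the same non-terminal
share a common prefix on the right-hand side.

Productions for Y:
  Y → X
  Y → c X
  Y → x
  Y → x X

Found common prefix 'x' in productions for Y

Answer: Yes, Y has productions with common prefix 'x'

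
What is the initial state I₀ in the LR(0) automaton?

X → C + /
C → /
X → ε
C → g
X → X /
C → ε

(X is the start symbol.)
First, augment the grammar with X' → X
I₀ = CLOSURE({ [X' → . X] }):
  [X' → . X] has the dot before X: add [X → . C + /], [X → .], [X → . X /]
  [X → . C + /] has the dot before C: add [C → . /], [C → . g], [C → .]
No further items can be added.

I₀ = { [C → . /], [C → . g], [C → .], [X → . C + /], [X → . X /], [X → .], [X' → . X] }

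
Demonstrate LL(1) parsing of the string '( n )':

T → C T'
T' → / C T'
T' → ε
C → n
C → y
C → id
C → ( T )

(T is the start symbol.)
LL(1) parsing maintains a stack (initially the start symbol over $) and the input. At each step: if the stack top is a terminal, match it against the current input token; if it is a non-terminal N, replace it with the RHS of M[N, lookahead] (the unique production whose predict set contains the lookahead).

Stack is shown with the top on the left.

Stack        Input    Action
----------------------------
T $          ( n ) $  output T → C T'
C T' $       ( n ) $  output C → ( T )
( T ) T' $   ( n ) $  match '('
T ) T' $     n ) $    output T → C T'
C T' ) T' $  n ) $    output C → n
n T' ) T' $  n ) $    match 'n'
T' ) T' $    ) $      output T' → ε
) T' $       ) $      match ')'
T' $         $        output T' → ε
$            $        accept

The string is accepted.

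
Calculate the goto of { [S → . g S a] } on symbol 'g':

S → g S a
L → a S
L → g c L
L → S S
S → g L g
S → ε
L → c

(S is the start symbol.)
GOTO(I, 'g') = CLOSURE({ [A → αX.β] : [A → α.Xβ] ∈ I, X = 'g' })

Items with dot before 'g', with the dot advanced:
  [S → . g S a] → [S → g . S a]
Closure of the advanced items:
  [S → g . S a] has the dot before S: add [S → . g S a], [S → . g L g], [S → .]

GOTO = { [S → . g L g], [S → . g S a], [S → .], [S → g . S a] }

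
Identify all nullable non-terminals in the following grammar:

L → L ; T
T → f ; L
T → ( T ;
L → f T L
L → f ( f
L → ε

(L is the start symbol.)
A non-terminal is nullable if it can derive ε (the empty string): either it has an ε-production, or it has a production whose right-hand side consists entirely of nullable non-terminals.

ε-productions: L → ε
So L is immediately nullable.
No further non-terminal can be added: every production for the remaining non-terminals contains a terminal or a non-nullable non-terminal.
Nullable = { 'L' }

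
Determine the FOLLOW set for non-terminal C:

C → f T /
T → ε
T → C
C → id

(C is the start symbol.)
{ $, '/' }

C is the start symbol, so $ ∈ FOLLOW(C).
In T → C: C is at the end, add FOLLOW(T)

The FOLLOW sets referred to above (computed the same way, to a fixed point):
  FOLLOW(T) = { '/' }

Taking the union: FOLLOW(C) = { $, '/' }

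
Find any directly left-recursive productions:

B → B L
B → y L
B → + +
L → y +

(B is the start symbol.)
Yes, B is left-recursive

Direct left recursion occurs when N → N α for some non-terminal N (the right-hand side begins with the left-hand side itself).

B → B L: LEFT RECURSIVE (starts with B)
B → y L: starts with y
B → + +: starts with '+'
L → y +: starts with y

The grammar has direct left recursion on: B.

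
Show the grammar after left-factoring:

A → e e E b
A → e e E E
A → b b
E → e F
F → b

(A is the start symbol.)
A → e e E A'
A' → b
A' → E
A → b b
E → e F
F → b

Left-factoring transforms A → αβ₁ | αβ₂ into A → αA' and A' → β₁ | β₂
(α is the longest common prefix among the alternatives). Repeat until
no nonterminal has two alternatives with a common prefix.

Round 1: A has alternatives sharing prefix 'e e E'. Introduce A': A → e e E A'
  Add: A' → b
  Add: A' → E

No remaining common prefixes — done.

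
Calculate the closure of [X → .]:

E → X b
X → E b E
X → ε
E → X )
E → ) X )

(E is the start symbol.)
To compute CLOSURE, for each item [A → α.Bβ] where B is a non-terminal, add [B → .γ] for all productions B → γ; repeat for the newly added items until nothing changes.

Start with: [X → .]
The dot is at the end, so nothing is added.

CLOSURE = { [X → .] }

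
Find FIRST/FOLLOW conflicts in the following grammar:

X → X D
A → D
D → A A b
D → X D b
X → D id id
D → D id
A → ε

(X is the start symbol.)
A FIRST/FOLLOW conflict occurs when a non-terminal N has a nullable alternative N → β (β ⇒* ε) and another alternative N → α with FIRST(α) ∩ FOLLOW(N) ≠ ∅: on such a lookahead the parser cannot decide between expanding α and letting N vanish via β.

Nullable non-terminals: A.
FIRST sets used below: FIRST(D) = { 'b' }

A: nullable alternative(s) A → ε; FOLLOW(A) = { 'b' }
  A → D: FIRST \ {ε} = { 'b' } — overlaps FOLLOW(A) on { 'b' }: CONFLICT
  A → ε: FIRST \ {ε} = { } — this is the only nullable alternative, skip

D, X have no nullable alternative, so no FIRST/FOLLOW check is needed there.

So the grammar has 1 FIRST/FOLLOW conflict (marked CONFLICT above).

Answer: Yes. A → D with FOLLOW(A) on { 'b' }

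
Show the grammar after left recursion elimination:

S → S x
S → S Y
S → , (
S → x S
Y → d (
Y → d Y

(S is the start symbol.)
S is directly left-recursive. The standard transformation for
  A → A α₁ | ... | A α_m | β₁ | ... | β_n
is
  A  → β₁ A' | ... | β_n A'
  A' → α₁ A' | ... | α_m A' | ε

S → , ( becomes S → , ( S'
S → x S becomes S → x S S'
S → S x becomes S' → x S'
S → S Y becomes S' → Y S'
Add S' → ε

Productions for other non-terminals are unchanged:
  Y → d (
  Y → d Y

Resulting grammar:
S → , ( S'
S → x S S'
S' → x S'
S' → Y S'
S' → ε
Y → d (
Y → d Y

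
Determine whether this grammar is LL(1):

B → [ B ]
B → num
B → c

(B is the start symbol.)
A grammar is LL(1) if for each non-terminal N with multiple productions, the predict sets of those productions are pairwise disjoint, where PREDICT(N → α) = (FIRST(α) \ {ε}) ∪ (FOLLOW(N) if α ⇒* ε).

For B:
  PREDICT(B → '[' B ']') = { '[' }
  PREDICT(B → num) = { 'num' }
  PREDICT(B → c) = { 'c' }

All predict sets are disjoint. The grammar IS LL(1).

Answer: Yes, the grammar is LL(1).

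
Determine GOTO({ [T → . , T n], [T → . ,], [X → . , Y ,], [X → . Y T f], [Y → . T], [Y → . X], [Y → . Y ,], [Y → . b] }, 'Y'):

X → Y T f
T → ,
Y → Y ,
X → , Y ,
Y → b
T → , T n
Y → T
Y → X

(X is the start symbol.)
GOTO(I, 'Y') = CLOSURE({ [A → αX.β] : [A → α.Xβ] ∈ I, X = 'Y' })

Items with dot before 'Y', with the dot advanced:
  [X → . Y T f] → [X → Y . T f]
  [Y → . Y ,] → [Y → Y . ,]
Closure of the advanced items:
  [X → Y . T f] has the dot before T: add [T → . ,], [T → . , T n]

GOTO = { [T → . , T n], [T → . ,], [X → Y . T f], [Y → Y . ,] }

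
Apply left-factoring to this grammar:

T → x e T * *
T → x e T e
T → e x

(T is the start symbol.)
T → x e T T'
T' → * *
T' → e
T → e x

Left-factoring transforms A → αβ₁ | αβ₂ into A → αA' and A' → β₁ | β₂
(α is the longest common prefix among the alternatives). Repeat until
no nonterminal has two alternatives with a common prefix.

Round 1: T has alternatives sharing prefix 'x e T'. Introduce T': T → x e T T'
  Add: T' → * *
  Add: T' → e

No remaining common prefixes — done.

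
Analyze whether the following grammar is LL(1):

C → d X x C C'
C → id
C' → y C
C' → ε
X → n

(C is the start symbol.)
A grammar is LL(1) if for each non-terminal N with multiple productions, the predict sets of those productions are pairwise disjoint, where PREDICT(N → α) = (FIRST(α) \ {ε}) ∪ (FOLLOW(N) if α ⇒* ε).

Relevant sets:
  FOLLOW(C') = { $, 'y' }

For C:
  PREDICT(C → d X x C C') = { 'd' }
  PREDICT(C → id) = { 'id' }
For C':
  PREDICT(C' → y C) = { 'y' }
  PREDICT(C' → ε) = { $, 'y' }
X has a single production, so nothing to check there.

Conflict found: Predict set conflict for C': { 'y' }
The grammar is NOT LL(1).

Answer: No. Predict set conflict for C': { 'y' }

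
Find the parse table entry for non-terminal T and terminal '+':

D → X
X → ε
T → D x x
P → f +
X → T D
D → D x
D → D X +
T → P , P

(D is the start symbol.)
To find M[T, '+'], we find productions for T where '+' is in the predict set (PREDICT(N → α) = (FIRST(α) \ {ε}) ∪ (FOLLOW(N) if α ⇒* ε)).

Relevant sets:
  FIRST(D) = { '+', 'f', 'x', ε }
  FIRST(P) = { 'f' }

T → D x x: PREDICT = { '+', 'f', 'x' }
  '+' is in predict set, so this production goes in M[T, '+']
T → P , P: PREDICT = { 'f' }

M[T, '+'] = T → D x x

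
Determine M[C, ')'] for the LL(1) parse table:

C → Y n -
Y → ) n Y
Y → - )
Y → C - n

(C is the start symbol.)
C → Y n -

To find M[C, ')'], we find productions for C where ')' is in the predict set (PREDICT(N → α) = (FIRST(α) \ {ε}) ∪ (FOLLOW(N) if α ⇒* ε)).

Relevant sets:
  FIRST(Y) = { ')', '-' }

C → Y n -: PREDICT = { ')', '-' }
  ')' is in predict set, so this production goes in M[C, ')']

M[C, ')'] = C → Y n -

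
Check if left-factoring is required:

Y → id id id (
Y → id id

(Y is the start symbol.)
Left-factoring is needed when two productions for the same non-terminal
share a common prefix on the right-hand side.

Productions for Y:
  Y → id id id (
  Y → id id

Found common prefix 'id id' in productions for Y

Answer: Yes, Y has productions with common prefix 'id id'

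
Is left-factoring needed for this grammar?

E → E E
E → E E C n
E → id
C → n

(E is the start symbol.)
Left-factoring is needed when two productions for the same non-terminal
share a common prefix on the right-hand side.

Productions for E:
  E → E E
  E → E E C n
  E → id

Found common prefix 'E E' in productions for E

Answer: Yes, E has productions with common prefix 'E E'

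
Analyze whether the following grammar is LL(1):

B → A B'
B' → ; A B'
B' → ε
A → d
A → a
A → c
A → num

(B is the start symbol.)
Yes, the grammar is LL(1).

A grammar is LL(1) if for each non-terminal N with multiple productions, the predict sets of those productions are pairwise disjoint, where PREDICT(N → α) = (FIRST(α) \ {ε}) ∪ (FOLLOW(N) if α ⇒* ε).

Relevant sets:
  FOLLOW(B') = { $ }

For B':
  PREDICT(B' → ';' A B') = { ';' }
  PREDICT(B' → ε) = { $ }
For A:
  PREDICT(A → d) = { 'd' }
  PREDICT(A → a) = { 'a' }
  PREDICT(A → c) = { 'c' }
  PREDICT(A → num) = { 'num' }
B has a single production, so nothing to check there.

All predict sets are disjoint. The grammar IS LL(1).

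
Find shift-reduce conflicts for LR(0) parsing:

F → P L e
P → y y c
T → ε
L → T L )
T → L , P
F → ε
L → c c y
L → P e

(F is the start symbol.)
Yes — I0: [F → .] vs [P → . y y c]; I2: [T → .] vs [L → . c c y]; I8: [T → .] vs [L → . c c y]

Augment with F' → F and build the canonical LR(0) collection (I0 = CLOSURE({[F' → . F]}), then GOTO on every symbol after a dot until no new states appear). It has 18 states:
  I0: { [F → . P L e], [F → .], [F' → . F], [P → . y y c] }  — shift, reduce
  I1: { [F' → F .] }  — accept
  I2: { [F → P . L e], [L → . P e], [L → . T L )], [L → . c c y], [P → . y y c], [T → . L , P], [T → .] }  — shift, reduce
  I3: { [P → y . y c] }  — shift
  I4: { [P → y y . c] }  — shift
  I5: { [P → y y c .] }  — reduce
  I6: { [F → P L . e], [T → L . , P] }  — shift
  I7: { [L → P . e] }  — shift
  I8: { [L → . P e], [L → . T L )], [L → . c c y], [L → T . L )], [P → . y y c], [T → . L , P], [T → .] }  — shift, reduce
  I9: { [L → c . c y] }  — shift
  I10: { [L → c c . y] }  — shift
  I11: { [L → c c y .] }  — reduce
  I12: { [L → T L . )], [T → L . , P] }  — shift
  I13: { [L → T L ) .] }  — reduce
  I14: { [P → . y y c], [T → L , . P] }  — shift
  I15: { [T → L , P .] }  — reduce
  I16: { [L → P e .] }  — reduce
  I17: { [F → P L e .] }  — reduce

I0 contains reduce item [F → .] and shift item [P → . y y c] — shift-reduce conflict.
I2 contains reduce item [T → .] and shift items [L → . c c y], [P → . y y c] — shift-reduce conflict.
I8 contains reduce item [T → .] and shift items [L → . c c y], [P → . y y c] — shift-reduce conflict.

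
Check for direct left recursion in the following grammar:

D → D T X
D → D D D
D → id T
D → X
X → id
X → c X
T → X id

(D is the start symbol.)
Yes, D is left-recursive

D → D T X: LEFT RECURSIVE (starts with D)
D → D D D: LEFT RECURSIVE (starts with D)
D → id T: starts with id
D → X: starts with X
X → id: starts with id
X → c X: starts with c
T → X id: starts with X

The grammar has direct left recursion on: D.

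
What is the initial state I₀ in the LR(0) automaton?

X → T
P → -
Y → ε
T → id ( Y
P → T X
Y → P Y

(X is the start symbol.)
{ [T → . id ( Y], [X → . T], [X' → . X] }

First, augment the grammar with X' → X
I₀ = CLOSURE({ [X' → . X] }):
  [X' → . X] has the dot before X: add [X → . T]
  [X → . T] has the dot before T: add [T → . id ( Y]
No further items can be added.

I₀ = { [T → . id ( Y], [X → . T], [X' → . X] }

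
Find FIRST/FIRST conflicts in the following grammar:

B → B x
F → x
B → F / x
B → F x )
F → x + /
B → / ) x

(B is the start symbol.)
Yes. B → B x / B → F '/' x on { 'x' }; B → B x / B → F x ')' on { 'x' }; B → B x / B → '/' ')' x on { '/' }; B → F '/' x / B → F x ')' on { 'x' }; F → x / F → x '+' '/' on { 'x' }

A FIRST/FIRST conflict occurs when two productions N → α and N → β for the same non-terminal have FIRST(α) ∩ FIRST(β) ≠ ∅ (with ε ∈ FIRST of a nullable right-hand side, so two nullable alternatives also conflict).

FIRST sets of the non-terminals at (or reachable through a nullable prefix from) the front of some alternative:
  FIRST(B) = { '/', 'x' }
  FIRST(F) = { 'x' }

Productions for B:
  B → B x: FIRST = { '/', 'x' }
  B → F / x: FIRST = { 'x' }
  B → F x ): FIRST = { 'x' }
  B → / ) x: FIRST = { '/' }
Productions for F:
  F → x: FIRST = { 'x' }
  F → x + /: FIRST = { 'x' }

Conflict for B: B → B x and B → F / x
  Overlap: { 'x' }
Conflict for B: B → B x and B → F x )
  Overlap: { 'x' }
Conflict for B: B → B x and B → / ) x
  Overlap: { '/' }
Conflict for B: B → F / x and B → F x )
  Overlap: { 'x' }
Conflict for F: F → x and F → x + /
  Overlap: { 'x' }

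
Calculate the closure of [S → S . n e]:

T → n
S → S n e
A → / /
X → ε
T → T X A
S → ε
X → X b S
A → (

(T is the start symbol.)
{ [S → S . n e] }

To compute CLOSURE, for each item [A → α.Bβ] where B is a non-terminal, add [B → .γ] for all productions B → γ; repeat for the newly added items until nothing changes.

Start with: [S → S . n e]
The dot precedes the terminal n, so nothing is added.

CLOSURE = { [S → S . n e] }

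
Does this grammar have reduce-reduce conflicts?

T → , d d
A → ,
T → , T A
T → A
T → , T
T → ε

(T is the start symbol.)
Augment with T' → T and build the canonical LR(0) collection (I0 = CLOSURE({[T' → . T]}), then GOTO on every symbol after a dot until no new states appear). It has 9 states:
  I0: { [A → . ,], [T → . , T A], [T → . , T], [T → . , d d], [T → . A], [T → .], [T' → . T] }  — shift, reduce
  I1: { [A → , .], [A → . ,], [T → , . T A], [T → , . T], [T → , . d d], [T → . , T A], [T → . , T], [T → . , d d], [T → . A], [T → .] }  — shift, 2 reduces
  I2: { [T → A .] }  — reduce
  I3: { [T' → T .] }  — accept
  I4: { [A → . ,], [T → , T . A], [T → , T .] }  — shift, reduce
  I5: { [T → , d . d] }  — shift
  I6: { [T → , d d .] }  — reduce
  I7: { [A → , .] }  — reduce
  I8: { [T → , T A .] }  — reduce

I1 contains complete items [A → , .], [T → .] — reduce-reduce conflict.

Answer: Yes — I1: [A → , .] vs [T → .]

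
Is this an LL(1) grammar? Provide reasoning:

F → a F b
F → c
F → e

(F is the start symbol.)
Yes, the grammar is LL(1).

A grammar is LL(1) if for each non-terminal N with multiple productions, the predict sets of those productions are pairwise disjoint, where PREDICT(N → α) = (FIRST(α) \ {ε}) ∪ (FOLLOW(N) if α ⇒* ε).

For F:
  PREDICT(F → a F b) = { 'a' }
  PREDICT(F → c) = { 'c' }
  PREDICT(F → e) = { 'e' }

All predict sets are disjoint. The grammar IS LL(1).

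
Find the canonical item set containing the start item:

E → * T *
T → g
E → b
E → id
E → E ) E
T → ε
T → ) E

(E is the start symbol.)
First, augment the grammar with E' → E
I₀ = CLOSURE({ [E' → . E] }):
  [E' → . E] has the dot before E: add [E → . * T *], [E → . b], [E → . id], [E → . E ) E]
No further items can be added.

I₀ = { [E → . * T *], [E → . E ) E], [E → . b], [E → . id], [E' → . E] }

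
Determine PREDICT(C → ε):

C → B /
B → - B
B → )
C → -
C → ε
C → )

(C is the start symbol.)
PREDICT(C → ε) = (FIRST(RHS) \ {ε}) ∪ (FOLLOW(C) if ε ∈ FIRST(RHS), i.e. RHS ⇒* ε)
The right-hand side is ε (FIRST(ε) = { ε }), so the predict set is FOLLOW(C) = { $ }
PREDICT(C → ε) = { $ }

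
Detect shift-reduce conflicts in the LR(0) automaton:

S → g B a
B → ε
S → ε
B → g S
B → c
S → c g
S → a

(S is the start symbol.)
A shift-reduce conflict occurs when an LR(0) state has both:
  - a complete (reduce) item [A → α .] (dot at the end), and
  - a shift item [B → β . c γ] (dot before a terminal).

Augment with S' → S and build the canonical LR(0) collection (I0 = CLOSURE({[S' → . S]}), then GOTO on every symbol after a dot until no new states appear). It has 11 states:
  I0: { [S → . a], [S → . c g], [S → . g B a], [S → .], [S' → . S] }  — shift, reduce
  I1: { [S' → S .] }  — accept
  I2: { [S → a .] }  — reduce
  I3: { [S → c . g] }  — shift
  I4: { [B → . c], [B → . g S], [B → .], [S → g . B a] }  — shift, reduce
  I5: { [S → g B . a] }  — shift
  I6: { [B → c .] }  — reduce
  I7: { [B → g . S], [S → . a], [S → . c g], [S → . g B a], [S → .] }  — shift, reduce
  I8: { [B → g S .] }  — reduce
  I9: { [S → g B a .] }  — reduce
  I10: { [S → c g .] }  — reduce

I0 contains reduce item [S → .] and shift items [S → . a], [S → . c g], [S → . g B a] — shift-reduce conflict.
I4 contains reduce item [B → .] and shift items [B → . c], [B → . g S] — shift-reduce conflict.
I7 contains reduce item [S → .] and shift items [S → . a], [S → . c g], [S → . g B a] — shift-reduce conflict.

Answer: Yes — I0: [S → .] vs [S → . a]; I4: [B → .] vs [B → . c]; I7: [S → .] vs [S → . a]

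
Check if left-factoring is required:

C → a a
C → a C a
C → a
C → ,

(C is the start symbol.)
Left-factoring is needed when two productions for the same non-terminal
share a common prefix on the right-hand side.

Productions for C:
  C → a a
  C → a C a
  C → a
  C → ,

Found common prefix 'a' in productions for C

Answer: Yes, C has productions with common prefix 'a'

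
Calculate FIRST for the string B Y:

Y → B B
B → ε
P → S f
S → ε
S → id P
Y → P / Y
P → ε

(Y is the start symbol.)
{ '/', 'f', 'id', ε }

FIRST sets of the non-terminals involved (from the grammar, by fixed-point iteration):
  FIRST(B) = { ε }
  FIRST(Y) = { '/', 'f', 'id', ε }

To compute FIRST(B Y), process the symbols left to right:
Symbol B is a non-terminal. Add FIRST(B) \ {ε} = { }
B is nullable (ε ∈ FIRST(B)), continue to the next symbol.
Symbol Y is a non-terminal. Add FIRST(Y) \ {ε} = { '/', 'f', 'id' }
Y is nullable (ε ∈ FIRST(Y)), continue to the next symbol.
All symbols are nullable, so ε is in the result.
FIRST(B Y) = { '/', 'f', 'id', ε }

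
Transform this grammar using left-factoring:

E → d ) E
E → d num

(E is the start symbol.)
E → d E'
E' → ) E
E' → num

Left-factoring transforms A → αβ₁ | αβ₂ into A → αA' and A' → β₁ | β₂
(α is the longest common prefix among the alternatives). Repeat until
no nonterminal has two alternatives with a common prefix.

Round 1: E has alternatives sharing prefix 'd'. Introduce E': E → d E'
  Add: E' → ) E
  Add: E' → num

No remaining common prefixes — done.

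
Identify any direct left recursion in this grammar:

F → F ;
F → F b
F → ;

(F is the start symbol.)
Direct left recursion occurs when N → N α for some non-terminal N (the right-hand side begins with the left-hand side itself).

F → F ;: LEFT RECURSIVE (starts with F)
F → F b: LEFT RECURSIVE (starts with F)
F → ;: starts with ';'

The grammar has direct left recursion on: F.

Answer: Yes, F is left-recursive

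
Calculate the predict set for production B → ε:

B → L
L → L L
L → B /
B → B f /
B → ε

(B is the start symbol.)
PREDICT(B → ε) = (FIRST(RHS) \ {ε}) ∪ (FOLLOW(B) if ε ∈ FIRST(RHS), i.e. RHS ⇒* ε)
The right-hand side is ε (FIRST(ε) = { ε }), so the predict set is FOLLOW(B) = { $, '/', 'f' }
PREDICT(B → ε) = { $, '/', 'f' }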